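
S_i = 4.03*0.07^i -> [4.03, 0.28, 0.02, 0.0, 0.0]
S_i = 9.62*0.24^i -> [9.62, 2.31, 0.55, 0.13, 0.03]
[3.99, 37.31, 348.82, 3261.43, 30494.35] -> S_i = 3.99*9.35^i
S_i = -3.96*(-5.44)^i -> [-3.96, 21.54, -117.19, 637.52, -3468.09]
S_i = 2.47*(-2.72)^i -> [2.47, -6.72, 18.27, -49.71, 135.2]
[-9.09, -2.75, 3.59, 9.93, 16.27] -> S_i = -9.09 + 6.34*i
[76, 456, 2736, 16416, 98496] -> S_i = 76*6^i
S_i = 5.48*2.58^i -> [5.48, 14.14, 36.48, 94.11, 242.81]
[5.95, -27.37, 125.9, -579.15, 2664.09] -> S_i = 5.95*(-4.60)^i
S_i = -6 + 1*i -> [-6, -5, -4, -3, -2]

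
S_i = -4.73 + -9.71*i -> [-4.73, -14.44, -24.15, -33.86, -43.57]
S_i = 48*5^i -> [48, 240, 1200, 6000, 30000]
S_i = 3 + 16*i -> [3, 19, 35, 51, 67]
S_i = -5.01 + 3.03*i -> [-5.01, -1.98, 1.05, 4.08, 7.11]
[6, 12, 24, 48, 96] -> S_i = 6*2^i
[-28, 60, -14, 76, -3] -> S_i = Random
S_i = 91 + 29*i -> [91, 120, 149, 178, 207]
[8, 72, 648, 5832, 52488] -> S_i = 8*9^i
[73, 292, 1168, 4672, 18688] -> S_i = 73*4^i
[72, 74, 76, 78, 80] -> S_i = 72 + 2*i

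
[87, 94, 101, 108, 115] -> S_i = 87 + 7*i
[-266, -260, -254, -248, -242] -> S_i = -266 + 6*i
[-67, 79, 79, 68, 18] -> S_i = Random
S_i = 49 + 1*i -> [49, 50, 51, 52, 53]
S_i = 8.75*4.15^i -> [8.75, 36.31, 150.7, 625.39, 2595.38]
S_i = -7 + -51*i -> [-7, -58, -109, -160, -211]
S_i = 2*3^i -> [2, 6, 18, 54, 162]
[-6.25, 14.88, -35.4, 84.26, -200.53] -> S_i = -6.25*(-2.38)^i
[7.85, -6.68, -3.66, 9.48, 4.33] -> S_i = Random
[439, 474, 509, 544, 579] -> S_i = 439 + 35*i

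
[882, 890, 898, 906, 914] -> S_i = 882 + 8*i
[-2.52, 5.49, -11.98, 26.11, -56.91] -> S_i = -2.52*(-2.18)^i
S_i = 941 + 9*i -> [941, 950, 959, 968, 977]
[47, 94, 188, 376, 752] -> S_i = 47*2^i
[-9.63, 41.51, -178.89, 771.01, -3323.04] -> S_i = -9.63*(-4.31)^i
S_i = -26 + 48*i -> [-26, 22, 70, 118, 166]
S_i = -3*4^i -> [-3, -12, -48, -192, -768]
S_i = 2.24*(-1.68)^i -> [2.24, -3.76, 6.32, -10.62, 17.84]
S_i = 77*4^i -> [77, 308, 1232, 4928, 19712]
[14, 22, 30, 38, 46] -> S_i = 14 + 8*i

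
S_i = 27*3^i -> [27, 81, 243, 729, 2187]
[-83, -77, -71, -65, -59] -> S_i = -83 + 6*i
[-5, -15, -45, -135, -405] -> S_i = -5*3^i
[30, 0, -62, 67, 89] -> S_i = Random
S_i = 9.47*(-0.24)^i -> [9.47, -2.27, 0.55, -0.13, 0.03]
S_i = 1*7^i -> [1, 7, 49, 343, 2401]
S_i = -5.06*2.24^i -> [-5.06, -11.33, -25.39, -56.87, -127.39]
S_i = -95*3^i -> [-95, -285, -855, -2565, -7695]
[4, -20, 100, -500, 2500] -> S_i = 4*-5^i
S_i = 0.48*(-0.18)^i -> [0.48, -0.09, 0.02, -0.0, 0.0]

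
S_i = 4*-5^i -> [4, -20, 100, -500, 2500]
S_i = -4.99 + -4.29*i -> [-4.99, -9.28, -13.57, -17.86, -22.15]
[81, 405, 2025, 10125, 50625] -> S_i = 81*5^i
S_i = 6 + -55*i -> [6, -49, -104, -159, -214]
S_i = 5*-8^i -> [5, -40, 320, -2560, 20480]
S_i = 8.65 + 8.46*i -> [8.65, 17.11, 25.57, 34.03, 42.49]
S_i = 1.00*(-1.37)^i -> [1.0, -1.37, 1.88, -2.57, 3.52]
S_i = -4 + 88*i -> [-4, 84, 172, 260, 348]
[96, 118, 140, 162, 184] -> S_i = 96 + 22*i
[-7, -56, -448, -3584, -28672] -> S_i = -7*8^i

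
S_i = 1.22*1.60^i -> [1.22, 1.95, 3.12, 5.0, 8.0]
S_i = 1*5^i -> [1, 5, 25, 125, 625]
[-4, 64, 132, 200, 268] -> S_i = -4 + 68*i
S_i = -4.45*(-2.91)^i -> [-4.45, 12.95, -37.68, 109.66, -319.1]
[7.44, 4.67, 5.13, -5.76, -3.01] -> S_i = Random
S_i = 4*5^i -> [4, 20, 100, 500, 2500]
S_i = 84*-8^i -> [84, -672, 5376, -43008, 344064]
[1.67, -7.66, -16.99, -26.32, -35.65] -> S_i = 1.67 + -9.33*i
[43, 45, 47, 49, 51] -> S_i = 43 + 2*i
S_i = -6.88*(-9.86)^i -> [-6.88, 67.84, -668.87, 6595.07, -65027.36]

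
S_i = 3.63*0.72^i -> [3.63, 2.61, 1.88, 1.35, 0.98]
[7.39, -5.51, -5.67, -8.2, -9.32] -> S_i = Random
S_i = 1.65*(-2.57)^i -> [1.65, -4.24, 10.9, -28.01, 71.98]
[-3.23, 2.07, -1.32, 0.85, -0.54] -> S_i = -3.23*(-0.64)^i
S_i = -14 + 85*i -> [-14, 71, 156, 241, 326]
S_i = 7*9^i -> [7, 63, 567, 5103, 45927]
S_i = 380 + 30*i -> [380, 410, 440, 470, 500]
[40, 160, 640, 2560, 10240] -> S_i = 40*4^i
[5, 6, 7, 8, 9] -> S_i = 5 + 1*i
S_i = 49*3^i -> [49, 147, 441, 1323, 3969]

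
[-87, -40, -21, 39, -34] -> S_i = Random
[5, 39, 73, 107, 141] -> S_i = 5 + 34*i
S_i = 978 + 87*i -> [978, 1065, 1152, 1239, 1326]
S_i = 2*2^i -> [2, 4, 8, 16, 32]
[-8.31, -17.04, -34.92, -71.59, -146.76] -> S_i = -8.31*2.05^i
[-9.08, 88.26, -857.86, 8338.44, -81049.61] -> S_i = -9.08*(-9.72)^i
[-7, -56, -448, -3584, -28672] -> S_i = -7*8^i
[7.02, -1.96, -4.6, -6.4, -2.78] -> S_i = Random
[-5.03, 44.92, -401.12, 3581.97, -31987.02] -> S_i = -5.03*(-8.93)^i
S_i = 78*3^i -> [78, 234, 702, 2106, 6318]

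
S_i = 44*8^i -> [44, 352, 2816, 22528, 180224]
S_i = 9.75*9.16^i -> [9.75, 89.31, 818.08, 7493.61, 68641.46]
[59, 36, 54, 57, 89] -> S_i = Random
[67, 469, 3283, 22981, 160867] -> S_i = 67*7^i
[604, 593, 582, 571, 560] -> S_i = 604 + -11*i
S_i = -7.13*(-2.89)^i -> [-7.13, 20.61, -59.55, 172.1, -497.37]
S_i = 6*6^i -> [6, 36, 216, 1296, 7776]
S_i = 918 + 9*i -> [918, 927, 936, 945, 954]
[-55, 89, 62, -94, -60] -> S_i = Random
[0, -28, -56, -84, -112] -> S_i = 0 + -28*i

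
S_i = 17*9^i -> [17, 153, 1377, 12393, 111537]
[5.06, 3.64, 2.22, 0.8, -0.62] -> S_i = 5.06 + -1.42*i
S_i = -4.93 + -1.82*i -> [-4.93, -6.75, -8.57, -10.39, -12.21]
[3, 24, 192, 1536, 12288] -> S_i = 3*8^i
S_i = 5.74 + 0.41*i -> [5.74, 6.15, 6.56, 6.97, 7.38]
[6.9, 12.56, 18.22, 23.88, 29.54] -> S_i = 6.90 + 5.66*i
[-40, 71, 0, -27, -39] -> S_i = Random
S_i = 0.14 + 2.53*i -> [0.14, 2.67, 5.2, 7.73, 10.26]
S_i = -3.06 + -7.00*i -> [-3.06, -10.06, -17.06, -24.06, -31.06]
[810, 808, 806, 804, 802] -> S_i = 810 + -2*i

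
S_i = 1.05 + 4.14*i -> [1.05, 5.19, 9.33, 13.47, 17.61]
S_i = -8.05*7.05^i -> [-8.05, -56.75, -400.11, -2820.74, -19886.22]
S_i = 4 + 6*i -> [4, 10, 16, 22, 28]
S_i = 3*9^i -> [3, 27, 243, 2187, 19683]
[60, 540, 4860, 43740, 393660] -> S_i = 60*9^i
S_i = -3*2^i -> [-3, -6, -12, -24, -48]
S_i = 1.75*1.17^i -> [1.75, 2.05, 2.4, 2.8, 3.28]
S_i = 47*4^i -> [47, 188, 752, 3008, 12032]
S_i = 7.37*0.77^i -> [7.37, 5.67, 4.37, 3.36, 2.59]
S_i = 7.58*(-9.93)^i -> [7.58, -75.27, 747.43, -7421.93, 73699.78]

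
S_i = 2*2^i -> [2, 4, 8, 16, 32]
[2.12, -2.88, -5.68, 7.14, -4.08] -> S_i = Random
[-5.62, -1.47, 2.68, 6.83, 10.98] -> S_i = -5.62 + 4.15*i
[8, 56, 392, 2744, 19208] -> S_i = 8*7^i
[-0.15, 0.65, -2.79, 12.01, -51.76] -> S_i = -0.15*(-4.31)^i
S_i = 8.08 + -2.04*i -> [8.08, 6.04, 4.0, 1.96, -0.08]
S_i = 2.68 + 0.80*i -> [2.68, 3.48, 4.28, 5.08, 5.88]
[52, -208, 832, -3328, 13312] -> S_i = 52*-4^i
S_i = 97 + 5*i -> [97, 102, 107, 112, 117]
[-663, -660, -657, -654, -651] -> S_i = -663 + 3*i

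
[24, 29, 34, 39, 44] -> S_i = 24 + 5*i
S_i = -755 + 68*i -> [-755, -687, -619, -551, -483]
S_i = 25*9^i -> [25, 225, 2025, 18225, 164025]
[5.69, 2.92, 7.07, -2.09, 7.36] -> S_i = Random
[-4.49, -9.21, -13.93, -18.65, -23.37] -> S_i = -4.49 + -4.72*i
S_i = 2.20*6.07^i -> [2.2, 13.35, 81.06, 492.03, 2986.6]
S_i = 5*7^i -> [5, 35, 245, 1715, 12005]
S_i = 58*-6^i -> [58, -348, 2088, -12528, 75168]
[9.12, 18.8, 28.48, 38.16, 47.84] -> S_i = 9.12 + 9.68*i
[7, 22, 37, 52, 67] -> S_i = 7 + 15*i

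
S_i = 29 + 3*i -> [29, 32, 35, 38, 41]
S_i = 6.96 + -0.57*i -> [6.96, 6.39, 5.82, 5.25, 4.68]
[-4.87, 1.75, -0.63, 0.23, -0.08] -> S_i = -4.87*(-0.36)^i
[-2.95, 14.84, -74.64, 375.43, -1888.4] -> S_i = -2.95*(-5.03)^i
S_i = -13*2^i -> [-13, -26, -52, -104, -208]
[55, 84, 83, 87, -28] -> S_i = Random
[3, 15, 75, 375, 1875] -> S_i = 3*5^i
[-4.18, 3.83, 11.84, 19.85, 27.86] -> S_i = -4.18 + 8.01*i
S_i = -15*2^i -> [-15, -30, -60, -120, -240]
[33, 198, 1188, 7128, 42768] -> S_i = 33*6^i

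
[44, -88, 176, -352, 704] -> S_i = 44*-2^i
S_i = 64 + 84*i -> [64, 148, 232, 316, 400]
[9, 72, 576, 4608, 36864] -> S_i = 9*8^i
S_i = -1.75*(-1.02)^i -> [-1.75, 1.78, -1.82, 1.86, -1.89]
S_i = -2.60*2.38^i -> [-2.6, -6.19, -14.73, -35.05, -83.42]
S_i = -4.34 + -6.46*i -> [-4.34, -10.8, -17.26, -23.72, -30.18]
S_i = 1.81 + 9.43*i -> [1.81, 11.24, 20.67, 30.1, 39.53]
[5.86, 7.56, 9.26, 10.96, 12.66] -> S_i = 5.86 + 1.70*i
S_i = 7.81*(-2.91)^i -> [7.81, -22.73, 66.14, -192.46, 560.05]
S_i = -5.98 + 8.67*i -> [-5.98, 2.69, 11.36, 20.03, 28.7]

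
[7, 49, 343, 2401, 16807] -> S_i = 7*7^i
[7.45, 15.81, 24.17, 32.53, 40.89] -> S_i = 7.45 + 8.36*i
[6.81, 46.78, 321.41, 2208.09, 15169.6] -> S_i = 6.81*6.87^i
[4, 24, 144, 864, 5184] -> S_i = 4*6^i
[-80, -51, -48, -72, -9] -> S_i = Random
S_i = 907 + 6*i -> [907, 913, 919, 925, 931]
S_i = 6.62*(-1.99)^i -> [6.62, -13.17, 26.22, -52.17, 103.82]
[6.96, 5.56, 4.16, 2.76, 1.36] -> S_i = 6.96 + -1.40*i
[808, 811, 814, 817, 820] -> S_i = 808 + 3*i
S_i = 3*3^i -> [3, 9, 27, 81, 243]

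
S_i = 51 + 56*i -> [51, 107, 163, 219, 275]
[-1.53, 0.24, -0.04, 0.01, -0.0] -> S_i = -1.53*(-0.16)^i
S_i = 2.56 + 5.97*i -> [2.56, 8.53, 14.5, 20.47, 26.44]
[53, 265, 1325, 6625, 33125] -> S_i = 53*5^i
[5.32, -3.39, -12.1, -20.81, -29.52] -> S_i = 5.32 + -8.71*i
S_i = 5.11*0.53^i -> [5.11, 2.71, 1.44, 0.76, 0.4]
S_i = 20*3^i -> [20, 60, 180, 540, 1620]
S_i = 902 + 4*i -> [902, 906, 910, 914, 918]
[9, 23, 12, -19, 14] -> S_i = Random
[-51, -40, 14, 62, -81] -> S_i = Random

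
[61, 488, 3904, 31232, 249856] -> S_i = 61*8^i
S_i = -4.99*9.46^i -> [-4.99, -47.21, -446.56, -4224.49, -39963.64]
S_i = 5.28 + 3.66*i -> [5.28, 8.94, 12.6, 16.26, 19.92]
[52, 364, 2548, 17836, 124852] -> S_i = 52*7^i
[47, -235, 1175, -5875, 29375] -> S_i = 47*-5^i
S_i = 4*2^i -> [4, 8, 16, 32, 64]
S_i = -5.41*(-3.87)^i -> [-5.41, 20.94, -81.03, 313.57, -1213.5]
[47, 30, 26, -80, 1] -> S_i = Random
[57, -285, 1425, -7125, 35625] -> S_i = 57*-5^i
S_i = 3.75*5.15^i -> [3.75, 19.31, 99.46, 512.22, 2637.91]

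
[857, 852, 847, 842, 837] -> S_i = 857 + -5*i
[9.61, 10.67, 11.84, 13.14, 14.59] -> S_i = 9.61*1.11^i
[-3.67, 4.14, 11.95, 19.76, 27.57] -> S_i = -3.67 + 7.81*i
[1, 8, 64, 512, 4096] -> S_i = 1*8^i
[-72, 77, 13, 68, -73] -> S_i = Random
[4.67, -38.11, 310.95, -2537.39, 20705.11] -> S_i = 4.67*(-8.16)^i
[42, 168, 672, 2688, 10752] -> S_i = 42*4^i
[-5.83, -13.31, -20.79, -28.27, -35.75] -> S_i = -5.83 + -7.48*i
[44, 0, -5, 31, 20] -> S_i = Random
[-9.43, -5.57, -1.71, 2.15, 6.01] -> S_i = -9.43 + 3.86*i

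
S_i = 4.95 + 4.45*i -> [4.95, 9.4, 13.85, 18.3, 22.75]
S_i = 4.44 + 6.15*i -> [4.44, 10.59, 16.74, 22.89, 29.04]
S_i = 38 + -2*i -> [38, 36, 34, 32, 30]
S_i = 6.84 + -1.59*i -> [6.84, 5.25, 3.66, 2.07, 0.48]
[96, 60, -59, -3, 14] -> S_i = Random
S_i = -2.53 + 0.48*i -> [-2.53, -2.05, -1.57, -1.09, -0.61]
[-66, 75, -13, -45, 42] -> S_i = Random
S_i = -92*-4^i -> [-92, 368, -1472, 5888, -23552]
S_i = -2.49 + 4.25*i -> [-2.49, 1.76, 6.01, 10.26, 14.51]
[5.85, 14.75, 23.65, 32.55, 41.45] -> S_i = 5.85 + 8.90*i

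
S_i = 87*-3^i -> [87, -261, 783, -2349, 7047]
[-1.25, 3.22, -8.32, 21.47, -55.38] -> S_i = -1.25*(-2.58)^i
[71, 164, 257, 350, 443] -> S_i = 71 + 93*i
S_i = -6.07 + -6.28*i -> [-6.07, -12.35, -18.63, -24.91, -31.19]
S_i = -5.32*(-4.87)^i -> [-5.32, 25.91, -126.17, 614.47, -2992.45]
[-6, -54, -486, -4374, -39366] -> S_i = -6*9^i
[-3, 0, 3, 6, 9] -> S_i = -3 + 3*i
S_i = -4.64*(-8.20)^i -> [-4.64, 38.05, -311.99, 2558.35, -20978.45]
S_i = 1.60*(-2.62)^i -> [1.6, -4.19, 10.98, -28.78, 75.39]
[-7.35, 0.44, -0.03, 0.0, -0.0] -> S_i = -7.35*(-0.06)^i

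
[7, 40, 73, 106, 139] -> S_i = 7 + 33*i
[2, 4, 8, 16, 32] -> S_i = 2*2^i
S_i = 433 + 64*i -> [433, 497, 561, 625, 689]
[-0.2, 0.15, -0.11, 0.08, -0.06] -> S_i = -0.20*(-0.73)^i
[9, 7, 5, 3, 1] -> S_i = 9 + -2*i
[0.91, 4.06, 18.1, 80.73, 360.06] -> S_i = 0.91*4.46^i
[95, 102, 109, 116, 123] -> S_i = 95 + 7*i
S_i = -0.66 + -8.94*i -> [-0.66, -9.6, -18.54, -27.48, -36.42]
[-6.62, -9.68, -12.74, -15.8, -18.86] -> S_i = -6.62 + -3.06*i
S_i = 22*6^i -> [22, 132, 792, 4752, 28512]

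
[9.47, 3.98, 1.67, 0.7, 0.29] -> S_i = 9.47*0.42^i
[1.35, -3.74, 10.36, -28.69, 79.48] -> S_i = 1.35*(-2.77)^i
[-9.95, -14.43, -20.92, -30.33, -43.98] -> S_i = -9.95*1.45^i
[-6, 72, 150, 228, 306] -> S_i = -6 + 78*i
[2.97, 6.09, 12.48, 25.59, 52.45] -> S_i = 2.97*2.05^i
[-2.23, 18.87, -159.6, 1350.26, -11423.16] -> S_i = -2.23*(-8.46)^i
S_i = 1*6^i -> [1, 6, 36, 216, 1296]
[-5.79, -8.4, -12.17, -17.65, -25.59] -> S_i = -5.79*1.45^i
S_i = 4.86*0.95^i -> [4.86, 4.62, 4.39, 4.17, 3.96]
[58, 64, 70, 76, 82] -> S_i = 58 + 6*i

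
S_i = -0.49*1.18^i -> [-0.49, -0.58, -0.68, -0.81, -0.95]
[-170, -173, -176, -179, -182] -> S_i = -170 + -3*i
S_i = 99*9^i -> [99, 891, 8019, 72171, 649539]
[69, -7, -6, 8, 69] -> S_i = Random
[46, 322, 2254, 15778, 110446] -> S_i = 46*7^i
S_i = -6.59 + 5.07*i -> [-6.59, -1.52, 3.55, 8.62, 13.69]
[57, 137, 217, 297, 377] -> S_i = 57 + 80*i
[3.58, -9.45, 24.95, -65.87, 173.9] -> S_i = 3.58*(-2.64)^i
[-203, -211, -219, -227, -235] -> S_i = -203 + -8*i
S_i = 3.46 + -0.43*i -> [3.46, 3.03, 2.6, 2.17, 1.74]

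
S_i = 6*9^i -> [6, 54, 486, 4374, 39366]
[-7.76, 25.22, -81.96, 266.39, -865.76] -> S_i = -7.76*(-3.25)^i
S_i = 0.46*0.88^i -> [0.46, 0.4, 0.36, 0.31, 0.28]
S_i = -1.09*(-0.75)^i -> [-1.09, 0.82, -0.61, 0.46, -0.34]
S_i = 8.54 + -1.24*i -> [8.54, 7.3, 6.06, 4.82, 3.58]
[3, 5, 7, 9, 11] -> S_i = 3 + 2*i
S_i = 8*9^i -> [8, 72, 648, 5832, 52488]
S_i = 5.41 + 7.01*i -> [5.41, 12.42, 19.43, 26.44, 33.45]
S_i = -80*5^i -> [-80, -400, -2000, -10000, -50000]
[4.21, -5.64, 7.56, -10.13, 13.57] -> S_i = 4.21*(-1.34)^i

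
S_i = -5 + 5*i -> [-5, 0, 5, 10, 15]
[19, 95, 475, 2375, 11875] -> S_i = 19*5^i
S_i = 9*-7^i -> [9, -63, 441, -3087, 21609]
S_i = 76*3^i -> [76, 228, 684, 2052, 6156]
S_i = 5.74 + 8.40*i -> [5.74, 14.14, 22.54, 30.94, 39.34]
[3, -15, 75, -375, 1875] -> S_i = 3*-5^i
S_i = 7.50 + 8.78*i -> [7.5, 16.28, 25.06, 33.84, 42.62]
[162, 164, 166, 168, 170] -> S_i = 162 + 2*i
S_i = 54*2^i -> [54, 108, 216, 432, 864]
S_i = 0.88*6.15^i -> [0.88, 5.41, 33.28, 204.7, 1258.88]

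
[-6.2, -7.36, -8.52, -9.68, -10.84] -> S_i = -6.20 + -1.16*i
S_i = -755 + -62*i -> [-755, -817, -879, -941, -1003]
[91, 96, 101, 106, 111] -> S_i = 91 + 5*i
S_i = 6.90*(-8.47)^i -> [6.9, -58.44, 495.01, -4192.75, 35512.62]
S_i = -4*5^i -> [-4, -20, -100, -500, -2500]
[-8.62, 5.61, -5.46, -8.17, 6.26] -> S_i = Random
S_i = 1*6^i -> [1, 6, 36, 216, 1296]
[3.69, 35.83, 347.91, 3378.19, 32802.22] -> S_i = 3.69*9.71^i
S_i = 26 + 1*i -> [26, 27, 28, 29, 30]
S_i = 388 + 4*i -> [388, 392, 396, 400, 404]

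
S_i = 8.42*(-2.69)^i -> [8.42, -22.65, 60.93, -163.9, 440.88]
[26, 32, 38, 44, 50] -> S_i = 26 + 6*i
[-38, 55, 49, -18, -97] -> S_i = Random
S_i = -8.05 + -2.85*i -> [-8.05, -10.9, -13.75, -16.6, -19.45]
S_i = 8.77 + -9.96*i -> [8.77, -1.19, -11.15, -21.11, -31.07]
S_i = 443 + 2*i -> [443, 445, 447, 449, 451]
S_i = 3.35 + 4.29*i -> [3.35, 7.64, 11.93, 16.22, 20.51]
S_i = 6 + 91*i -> [6, 97, 188, 279, 370]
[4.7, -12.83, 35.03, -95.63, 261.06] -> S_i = 4.70*(-2.73)^i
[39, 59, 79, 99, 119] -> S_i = 39 + 20*i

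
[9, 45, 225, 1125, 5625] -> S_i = 9*5^i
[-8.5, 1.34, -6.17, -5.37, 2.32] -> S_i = Random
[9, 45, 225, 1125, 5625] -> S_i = 9*5^i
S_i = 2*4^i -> [2, 8, 32, 128, 512]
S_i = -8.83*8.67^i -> [-8.83, -76.56, -663.74, -5754.64, -49892.71]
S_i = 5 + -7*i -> [5, -2, -9, -16, -23]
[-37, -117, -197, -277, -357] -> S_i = -37 + -80*i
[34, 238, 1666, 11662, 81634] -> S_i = 34*7^i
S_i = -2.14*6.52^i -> [-2.14, -13.95, -90.97, -593.14, -3867.27]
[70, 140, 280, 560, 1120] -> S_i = 70*2^i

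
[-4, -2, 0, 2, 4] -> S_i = -4 + 2*i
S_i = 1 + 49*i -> [1, 50, 99, 148, 197]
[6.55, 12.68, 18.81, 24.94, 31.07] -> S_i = 6.55 + 6.13*i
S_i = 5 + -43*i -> [5, -38, -81, -124, -167]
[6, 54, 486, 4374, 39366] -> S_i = 6*9^i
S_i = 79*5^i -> [79, 395, 1975, 9875, 49375]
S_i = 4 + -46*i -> [4, -42, -88, -134, -180]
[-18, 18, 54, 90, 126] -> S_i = -18 + 36*i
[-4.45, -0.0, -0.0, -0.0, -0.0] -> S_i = -4.45*0.00^i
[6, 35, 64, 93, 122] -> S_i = 6 + 29*i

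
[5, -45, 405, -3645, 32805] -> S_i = 5*-9^i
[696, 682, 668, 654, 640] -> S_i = 696 + -14*i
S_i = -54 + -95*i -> [-54, -149, -244, -339, -434]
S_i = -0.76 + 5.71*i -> [-0.76, 4.95, 10.66, 16.37, 22.08]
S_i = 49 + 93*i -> [49, 142, 235, 328, 421]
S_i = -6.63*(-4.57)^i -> [-6.63, 30.3, -138.47, 632.79, -2891.87]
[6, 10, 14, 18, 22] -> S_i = 6 + 4*i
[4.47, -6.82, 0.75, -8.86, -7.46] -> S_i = Random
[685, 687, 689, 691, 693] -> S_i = 685 + 2*i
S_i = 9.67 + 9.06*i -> [9.67, 18.73, 27.79, 36.85, 45.91]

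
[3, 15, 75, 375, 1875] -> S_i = 3*5^i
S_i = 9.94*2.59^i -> [9.94, 25.74, 66.68, 172.7, 447.29]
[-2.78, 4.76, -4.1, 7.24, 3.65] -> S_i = Random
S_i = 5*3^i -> [5, 15, 45, 135, 405]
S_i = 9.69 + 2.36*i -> [9.69, 12.05, 14.41, 16.77, 19.13]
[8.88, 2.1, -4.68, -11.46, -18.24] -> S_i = 8.88 + -6.78*i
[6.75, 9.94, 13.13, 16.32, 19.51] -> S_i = 6.75 + 3.19*i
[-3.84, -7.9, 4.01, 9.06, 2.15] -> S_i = Random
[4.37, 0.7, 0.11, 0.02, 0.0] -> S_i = 4.37*0.16^i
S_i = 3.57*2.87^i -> [3.57, 10.25, 29.41, 84.39, 242.21]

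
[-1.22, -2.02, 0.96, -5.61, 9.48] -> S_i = Random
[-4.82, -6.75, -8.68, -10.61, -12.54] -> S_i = -4.82 + -1.93*i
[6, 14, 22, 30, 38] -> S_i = 6 + 8*i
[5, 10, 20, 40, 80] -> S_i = 5*2^i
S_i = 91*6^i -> [91, 546, 3276, 19656, 117936]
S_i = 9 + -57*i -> [9, -48, -105, -162, -219]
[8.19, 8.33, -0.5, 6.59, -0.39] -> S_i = Random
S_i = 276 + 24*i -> [276, 300, 324, 348, 372]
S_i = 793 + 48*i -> [793, 841, 889, 937, 985]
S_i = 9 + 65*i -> [9, 74, 139, 204, 269]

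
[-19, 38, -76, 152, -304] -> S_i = -19*-2^i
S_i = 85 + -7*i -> [85, 78, 71, 64, 57]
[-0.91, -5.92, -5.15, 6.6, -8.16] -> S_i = Random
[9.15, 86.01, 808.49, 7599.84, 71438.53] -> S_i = 9.15*9.40^i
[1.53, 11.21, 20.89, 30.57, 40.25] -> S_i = 1.53 + 9.68*i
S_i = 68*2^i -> [68, 136, 272, 544, 1088]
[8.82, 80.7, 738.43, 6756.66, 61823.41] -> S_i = 8.82*9.15^i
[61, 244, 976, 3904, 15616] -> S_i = 61*4^i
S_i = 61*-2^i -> [61, -122, 244, -488, 976]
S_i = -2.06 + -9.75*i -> [-2.06, -11.81, -21.56, -31.31, -41.06]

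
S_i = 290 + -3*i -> [290, 287, 284, 281, 278]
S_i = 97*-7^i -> [97, -679, 4753, -33271, 232897]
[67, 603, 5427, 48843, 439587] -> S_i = 67*9^i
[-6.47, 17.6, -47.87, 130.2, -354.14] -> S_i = -6.47*(-2.72)^i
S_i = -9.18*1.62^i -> [-9.18, -14.87, -24.09, -39.03, -63.23]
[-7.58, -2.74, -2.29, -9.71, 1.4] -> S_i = Random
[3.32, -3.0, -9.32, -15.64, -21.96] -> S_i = 3.32 + -6.32*i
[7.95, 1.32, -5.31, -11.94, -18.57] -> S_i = 7.95 + -6.63*i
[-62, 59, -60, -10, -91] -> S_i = Random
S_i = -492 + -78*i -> [-492, -570, -648, -726, -804]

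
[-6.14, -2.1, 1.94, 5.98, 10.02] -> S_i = -6.14 + 4.04*i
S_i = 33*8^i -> [33, 264, 2112, 16896, 135168]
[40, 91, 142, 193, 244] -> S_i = 40 + 51*i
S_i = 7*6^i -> [7, 42, 252, 1512, 9072]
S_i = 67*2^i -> [67, 134, 268, 536, 1072]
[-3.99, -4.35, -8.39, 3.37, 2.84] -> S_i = Random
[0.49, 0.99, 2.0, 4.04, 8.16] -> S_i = 0.49*2.02^i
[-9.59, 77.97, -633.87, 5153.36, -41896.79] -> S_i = -9.59*(-8.13)^i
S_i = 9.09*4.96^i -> [9.09, 45.09, 223.63, 1109.2, 5501.62]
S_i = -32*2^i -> [-32, -64, -128, -256, -512]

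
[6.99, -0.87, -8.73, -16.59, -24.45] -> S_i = 6.99 + -7.86*i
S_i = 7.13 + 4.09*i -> [7.13, 11.22, 15.31, 19.4, 23.49]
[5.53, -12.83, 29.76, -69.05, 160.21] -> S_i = 5.53*(-2.32)^i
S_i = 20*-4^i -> [20, -80, 320, -1280, 5120]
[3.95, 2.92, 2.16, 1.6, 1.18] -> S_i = 3.95*0.74^i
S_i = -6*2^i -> [-6, -12, -24, -48, -96]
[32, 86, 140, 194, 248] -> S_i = 32 + 54*i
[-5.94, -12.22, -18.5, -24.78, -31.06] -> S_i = -5.94 + -6.28*i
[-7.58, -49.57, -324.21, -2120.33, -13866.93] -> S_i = -7.58*6.54^i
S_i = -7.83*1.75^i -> [-7.83, -13.7, -23.98, -41.96, -73.44]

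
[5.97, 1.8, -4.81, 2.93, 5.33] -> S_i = Random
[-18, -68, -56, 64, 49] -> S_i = Random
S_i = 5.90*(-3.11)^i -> [5.9, -18.35, 57.07, -177.47, 551.94]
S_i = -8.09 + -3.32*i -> [-8.09, -11.41, -14.73, -18.05, -21.37]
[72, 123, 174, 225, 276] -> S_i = 72 + 51*i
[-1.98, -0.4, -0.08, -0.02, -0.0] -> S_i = -1.98*0.20^i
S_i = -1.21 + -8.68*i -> [-1.21, -9.89, -18.57, -27.25, -35.93]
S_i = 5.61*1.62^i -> [5.61, 9.09, 14.72, 23.85, 38.64]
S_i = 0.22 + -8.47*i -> [0.22, -8.25, -16.72, -25.19, -33.66]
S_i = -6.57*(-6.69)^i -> [-6.57, 43.95, -294.05, 1967.18, -13160.42]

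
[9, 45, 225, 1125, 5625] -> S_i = 9*5^i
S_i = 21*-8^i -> [21, -168, 1344, -10752, 86016]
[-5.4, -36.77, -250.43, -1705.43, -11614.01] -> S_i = -5.40*6.81^i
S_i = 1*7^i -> [1, 7, 49, 343, 2401]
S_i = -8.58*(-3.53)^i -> [-8.58, 30.29, -106.91, 377.41, -1332.25]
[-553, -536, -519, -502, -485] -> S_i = -553 + 17*i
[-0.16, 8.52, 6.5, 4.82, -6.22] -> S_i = Random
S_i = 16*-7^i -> [16, -112, 784, -5488, 38416]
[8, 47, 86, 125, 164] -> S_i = 8 + 39*i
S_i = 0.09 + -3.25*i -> [0.09, -3.16, -6.41, -9.66, -12.91]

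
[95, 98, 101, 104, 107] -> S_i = 95 + 3*i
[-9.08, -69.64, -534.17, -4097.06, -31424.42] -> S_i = -9.08*7.67^i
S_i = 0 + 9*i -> [0, 9, 18, 27, 36]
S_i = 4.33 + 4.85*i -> [4.33, 9.18, 14.03, 18.88, 23.73]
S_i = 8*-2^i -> [8, -16, 32, -64, 128]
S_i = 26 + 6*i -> [26, 32, 38, 44, 50]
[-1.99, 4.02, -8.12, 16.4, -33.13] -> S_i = -1.99*(-2.02)^i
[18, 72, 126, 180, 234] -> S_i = 18 + 54*i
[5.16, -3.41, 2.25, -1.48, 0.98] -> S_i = 5.16*(-0.66)^i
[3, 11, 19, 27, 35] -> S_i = 3 + 8*i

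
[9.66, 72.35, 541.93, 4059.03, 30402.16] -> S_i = 9.66*7.49^i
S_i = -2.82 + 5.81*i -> [-2.82, 2.99, 8.8, 14.61, 20.42]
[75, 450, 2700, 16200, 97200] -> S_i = 75*6^i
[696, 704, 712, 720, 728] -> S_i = 696 + 8*i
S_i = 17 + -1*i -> [17, 16, 15, 14, 13]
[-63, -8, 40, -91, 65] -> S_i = Random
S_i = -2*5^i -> [-2, -10, -50, -250, -1250]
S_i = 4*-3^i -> [4, -12, 36, -108, 324]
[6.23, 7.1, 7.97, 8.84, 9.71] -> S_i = 6.23 + 0.87*i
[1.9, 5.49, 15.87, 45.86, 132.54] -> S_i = 1.90*2.89^i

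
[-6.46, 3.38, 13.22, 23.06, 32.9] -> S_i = -6.46 + 9.84*i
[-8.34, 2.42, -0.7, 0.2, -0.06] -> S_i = -8.34*(-0.29)^i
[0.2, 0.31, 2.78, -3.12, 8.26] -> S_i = Random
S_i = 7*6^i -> [7, 42, 252, 1512, 9072]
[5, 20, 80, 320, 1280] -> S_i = 5*4^i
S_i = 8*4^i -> [8, 32, 128, 512, 2048]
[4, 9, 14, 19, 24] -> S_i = 4 + 5*i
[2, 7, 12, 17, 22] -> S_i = 2 + 5*i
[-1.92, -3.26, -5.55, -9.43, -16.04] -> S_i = -1.92*1.70^i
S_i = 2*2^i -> [2, 4, 8, 16, 32]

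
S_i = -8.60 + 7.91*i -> [-8.6, -0.69, 7.22, 15.13, 23.04]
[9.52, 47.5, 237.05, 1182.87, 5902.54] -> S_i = 9.52*4.99^i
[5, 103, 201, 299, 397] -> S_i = 5 + 98*i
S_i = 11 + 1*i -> [11, 12, 13, 14, 15]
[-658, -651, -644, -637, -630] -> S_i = -658 + 7*i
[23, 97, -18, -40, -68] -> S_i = Random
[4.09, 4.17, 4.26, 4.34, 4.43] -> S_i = 4.09*1.02^i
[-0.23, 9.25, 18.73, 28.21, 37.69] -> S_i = -0.23 + 9.48*i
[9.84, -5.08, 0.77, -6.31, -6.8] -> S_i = Random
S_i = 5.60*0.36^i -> [5.6, 2.02, 0.73, 0.26, 0.09]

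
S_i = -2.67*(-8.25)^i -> [-2.67, 22.03, -181.73, 1499.25, -12368.79]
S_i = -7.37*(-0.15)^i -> [-7.37, 1.11, -0.17, 0.02, -0.0]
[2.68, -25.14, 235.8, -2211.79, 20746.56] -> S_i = 2.68*(-9.38)^i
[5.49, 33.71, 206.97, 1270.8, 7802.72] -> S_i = 5.49*6.14^i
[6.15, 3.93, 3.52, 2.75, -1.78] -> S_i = Random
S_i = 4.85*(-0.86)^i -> [4.85, -4.17, 3.59, -3.08, 2.65]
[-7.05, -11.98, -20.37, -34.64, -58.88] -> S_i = -7.05*1.70^i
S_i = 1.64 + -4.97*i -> [1.64, -3.33, -8.3, -13.27, -18.24]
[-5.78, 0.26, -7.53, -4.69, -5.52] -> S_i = Random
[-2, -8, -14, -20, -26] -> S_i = -2 + -6*i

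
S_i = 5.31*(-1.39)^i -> [5.31, -7.38, 10.26, -14.26, 19.82]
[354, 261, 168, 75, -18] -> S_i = 354 + -93*i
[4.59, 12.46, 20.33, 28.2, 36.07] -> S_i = 4.59 + 7.87*i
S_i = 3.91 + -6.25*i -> [3.91, -2.34, -8.59, -14.84, -21.09]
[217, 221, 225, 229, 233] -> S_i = 217 + 4*i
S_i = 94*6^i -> [94, 564, 3384, 20304, 121824]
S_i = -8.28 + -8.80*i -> [-8.28, -17.08, -25.88, -34.68, -43.48]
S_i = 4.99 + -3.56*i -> [4.99, 1.43, -2.13, -5.69, -9.25]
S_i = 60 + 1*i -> [60, 61, 62, 63, 64]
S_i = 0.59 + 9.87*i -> [0.59, 10.46, 20.33, 30.2, 40.07]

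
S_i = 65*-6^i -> [65, -390, 2340, -14040, 84240]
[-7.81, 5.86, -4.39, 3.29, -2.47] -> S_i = -7.81*(-0.75)^i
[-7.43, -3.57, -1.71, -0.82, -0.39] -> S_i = -7.43*0.48^i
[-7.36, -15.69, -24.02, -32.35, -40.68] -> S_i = -7.36 + -8.33*i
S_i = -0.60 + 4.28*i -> [-0.6, 3.68, 7.96, 12.24, 16.52]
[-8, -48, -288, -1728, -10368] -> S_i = -8*6^i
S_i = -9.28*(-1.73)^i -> [-9.28, 16.05, -27.77, 48.05, -83.13]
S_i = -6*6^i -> [-6, -36, -216, -1296, -7776]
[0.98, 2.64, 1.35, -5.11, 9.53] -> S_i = Random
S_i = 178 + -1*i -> [178, 177, 176, 175, 174]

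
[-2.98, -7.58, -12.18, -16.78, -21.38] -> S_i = -2.98 + -4.60*i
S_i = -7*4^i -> [-7, -28, -112, -448, -1792]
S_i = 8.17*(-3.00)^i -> [8.17, -24.51, 73.53, -220.59, 661.77]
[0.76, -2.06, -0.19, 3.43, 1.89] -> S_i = Random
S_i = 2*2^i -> [2, 4, 8, 16, 32]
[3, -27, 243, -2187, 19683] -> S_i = 3*-9^i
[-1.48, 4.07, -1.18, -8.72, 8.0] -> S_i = Random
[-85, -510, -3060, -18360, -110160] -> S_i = -85*6^i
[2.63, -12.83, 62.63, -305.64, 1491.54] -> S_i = 2.63*(-4.88)^i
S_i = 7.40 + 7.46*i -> [7.4, 14.86, 22.32, 29.78, 37.24]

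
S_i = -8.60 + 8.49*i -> [-8.6, -0.11, 8.38, 16.87, 25.36]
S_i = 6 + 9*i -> [6, 15, 24, 33, 42]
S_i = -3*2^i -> [-3, -6, -12, -24, -48]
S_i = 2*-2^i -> [2, -4, 8, -16, 32]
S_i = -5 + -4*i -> [-5, -9, -13, -17, -21]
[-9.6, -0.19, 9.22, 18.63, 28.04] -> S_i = -9.60 + 9.41*i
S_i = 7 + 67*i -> [7, 74, 141, 208, 275]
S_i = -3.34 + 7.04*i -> [-3.34, 3.7, 10.74, 17.78, 24.82]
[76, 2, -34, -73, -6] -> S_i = Random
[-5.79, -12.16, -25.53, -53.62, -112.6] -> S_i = -5.79*2.10^i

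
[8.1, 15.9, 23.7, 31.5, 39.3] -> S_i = 8.10 + 7.80*i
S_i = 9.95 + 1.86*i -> [9.95, 11.81, 13.67, 15.53, 17.39]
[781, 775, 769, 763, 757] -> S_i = 781 + -6*i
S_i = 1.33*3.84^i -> [1.33, 5.11, 19.61, 75.31, 289.19]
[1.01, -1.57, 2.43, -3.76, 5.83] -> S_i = 1.01*(-1.55)^i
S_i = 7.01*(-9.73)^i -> [7.01, -68.21, 663.66, -6457.38, 62830.34]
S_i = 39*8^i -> [39, 312, 2496, 19968, 159744]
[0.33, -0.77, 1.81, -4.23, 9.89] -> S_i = 0.33*(-2.34)^i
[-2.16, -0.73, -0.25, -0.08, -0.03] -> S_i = -2.16*0.34^i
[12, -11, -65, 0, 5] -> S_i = Random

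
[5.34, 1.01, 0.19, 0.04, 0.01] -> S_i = 5.34*0.19^i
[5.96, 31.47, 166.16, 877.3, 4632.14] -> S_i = 5.96*5.28^i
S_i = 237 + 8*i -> [237, 245, 253, 261, 269]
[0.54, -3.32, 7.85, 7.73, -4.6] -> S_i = Random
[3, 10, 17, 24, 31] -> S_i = 3 + 7*i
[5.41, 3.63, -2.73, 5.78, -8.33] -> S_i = Random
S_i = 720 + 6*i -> [720, 726, 732, 738, 744]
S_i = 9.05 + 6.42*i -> [9.05, 15.47, 21.89, 28.31, 34.73]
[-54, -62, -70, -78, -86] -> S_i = -54 + -8*i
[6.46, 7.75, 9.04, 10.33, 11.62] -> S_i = 6.46 + 1.29*i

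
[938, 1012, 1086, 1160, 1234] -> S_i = 938 + 74*i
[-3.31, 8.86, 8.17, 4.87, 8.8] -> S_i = Random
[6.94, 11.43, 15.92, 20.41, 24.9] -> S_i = 6.94 + 4.49*i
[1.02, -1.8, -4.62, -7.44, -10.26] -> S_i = 1.02 + -2.82*i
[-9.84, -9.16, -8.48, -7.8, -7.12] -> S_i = -9.84 + 0.68*i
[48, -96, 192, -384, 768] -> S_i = 48*-2^i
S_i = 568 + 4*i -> [568, 572, 576, 580, 584]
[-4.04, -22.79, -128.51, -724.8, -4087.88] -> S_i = -4.04*5.64^i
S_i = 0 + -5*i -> [0, -5, -10, -15, -20]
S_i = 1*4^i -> [1, 4, 16, 64, 256]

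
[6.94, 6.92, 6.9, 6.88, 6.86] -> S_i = 6.94 + -0.02*i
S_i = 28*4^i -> [28, 112, 448, 1792, 7168]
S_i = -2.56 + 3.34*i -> [-2.56, 0.78, 4.12, 7.46, 10.8]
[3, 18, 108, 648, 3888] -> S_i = 3*6^i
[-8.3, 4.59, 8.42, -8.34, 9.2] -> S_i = Random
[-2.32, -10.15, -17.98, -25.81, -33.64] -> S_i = -2.32 + -7.83*i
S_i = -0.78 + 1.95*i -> [-0.78, 1.17, 3.12, 5.07, 7.02]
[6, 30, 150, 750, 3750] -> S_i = 6*5^i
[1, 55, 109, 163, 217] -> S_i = 1 + 54*i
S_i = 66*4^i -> [66, 264, 1056, 4224, 16896]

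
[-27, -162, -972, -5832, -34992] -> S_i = -27*6^i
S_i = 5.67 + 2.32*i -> [5.67, 7.99, 10.31, 12.63, 14.95]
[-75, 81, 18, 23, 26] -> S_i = Random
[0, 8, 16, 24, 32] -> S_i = 0 + 8*i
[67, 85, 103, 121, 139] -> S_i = 67 + 18*i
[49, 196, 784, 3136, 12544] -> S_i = 49*4^i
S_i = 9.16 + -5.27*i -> [9.16, 3.89, -1.38, -6.65, -11.92]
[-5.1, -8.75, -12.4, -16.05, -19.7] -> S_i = -5.10 + -3.65*i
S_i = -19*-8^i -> [-19, 152, -1216, 9728, -77824]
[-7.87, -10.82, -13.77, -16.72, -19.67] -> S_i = -7.87 + -2.95*i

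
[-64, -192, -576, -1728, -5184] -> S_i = -64*3^i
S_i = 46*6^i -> [46, 276, 1656, 9936, 59616]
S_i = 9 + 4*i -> [9, 13, 17, 21, 25]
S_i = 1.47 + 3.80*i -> [1.47, 5.27, 9.07, 12.87, 16.67]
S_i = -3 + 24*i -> [-3, 21, 45, 69, 93]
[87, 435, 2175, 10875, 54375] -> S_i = 87*5^i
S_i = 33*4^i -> [33, 132, 528, 2112, 8448]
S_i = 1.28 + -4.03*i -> [1.28, -2.75, -6.78, -10.81, -14.84]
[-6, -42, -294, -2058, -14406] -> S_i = -6*7^i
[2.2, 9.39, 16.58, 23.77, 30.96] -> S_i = 2.20 + 7.19*i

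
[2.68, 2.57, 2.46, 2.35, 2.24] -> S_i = 2.68 + -0.11*i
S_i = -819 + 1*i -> [-819, -818, -817, -816, -815]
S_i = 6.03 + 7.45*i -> [6.03, 13.48, 20.93, 28.38, 35.83]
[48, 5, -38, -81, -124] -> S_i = 48 + -43*i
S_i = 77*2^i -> [77, 154, 308, 616, 1232]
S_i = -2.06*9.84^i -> [-2.06, -20.27, -199.46, -1962.69, -19312.91]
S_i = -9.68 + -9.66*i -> [-9.68, -19.34, -29.0, -38.66, -48.32]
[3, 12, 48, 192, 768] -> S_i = 3*4^i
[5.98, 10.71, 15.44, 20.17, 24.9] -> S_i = 5.98 + 4.73*i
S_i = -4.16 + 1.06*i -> [-4.16, -3.1, -2.04, -0.98, 0.08]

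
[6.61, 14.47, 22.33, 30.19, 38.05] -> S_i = 6.61 + 7.86*i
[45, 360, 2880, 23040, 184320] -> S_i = 45*8^i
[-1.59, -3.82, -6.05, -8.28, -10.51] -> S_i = -1.59 + -2.23*i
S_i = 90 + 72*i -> [90, 162, 234, 306, 378]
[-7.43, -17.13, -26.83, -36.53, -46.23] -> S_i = -7.43 + -9.70*i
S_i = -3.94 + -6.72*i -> [-3.94, -10.66, -17.38, -24.1, -30.82]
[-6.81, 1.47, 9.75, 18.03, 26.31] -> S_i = -6.81 + 8.28*i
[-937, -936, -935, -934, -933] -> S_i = -937 + 1*i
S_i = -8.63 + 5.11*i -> [-8.63, -3.52, 1.59, 6.7, 11.81]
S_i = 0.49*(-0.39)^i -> [0.49, -0.19, 0.07, -0.03, 0.01]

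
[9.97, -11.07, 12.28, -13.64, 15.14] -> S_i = 9.97*(-1.11)^i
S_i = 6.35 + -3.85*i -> [6.35, 2.5, -1.35, -5.2, -9.05]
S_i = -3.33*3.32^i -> [-3.33, -11.06, -36.7, -121.86, -404.57]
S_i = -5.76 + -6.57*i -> [-5.76, -12.33, -18.9, -25.47, -32.04]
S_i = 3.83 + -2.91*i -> [3.83, 0.92, -1.99, -4.9, -7.81]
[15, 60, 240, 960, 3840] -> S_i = 15*4^i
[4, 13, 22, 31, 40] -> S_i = 4 + 9*i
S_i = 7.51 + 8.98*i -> [7.51, 16.49, 25.47, 34.45, 43.43]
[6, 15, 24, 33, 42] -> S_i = 6 + 9*i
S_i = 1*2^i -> [1, 2, 4, 8, 16]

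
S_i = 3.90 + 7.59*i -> [3.9, 11.49, 19.08, 26.67, 34.26]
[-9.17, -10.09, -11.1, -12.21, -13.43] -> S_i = -9.17*1.10^i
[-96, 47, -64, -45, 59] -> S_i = Random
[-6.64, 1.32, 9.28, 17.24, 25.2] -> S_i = -6.64 + 7.96*i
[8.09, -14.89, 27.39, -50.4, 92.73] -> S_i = 8.09*(-1.84)^i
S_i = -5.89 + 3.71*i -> [-5.89, -2.18, 1.53, 5.24, 8.95]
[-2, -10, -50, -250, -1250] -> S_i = -2*5^i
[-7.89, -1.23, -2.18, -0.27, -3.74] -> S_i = Random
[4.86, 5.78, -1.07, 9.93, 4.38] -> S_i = Random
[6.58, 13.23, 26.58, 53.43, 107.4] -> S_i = 6.58*2.01^i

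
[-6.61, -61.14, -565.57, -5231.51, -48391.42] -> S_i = -6.61*9.25^i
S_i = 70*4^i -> [70, 280, 1120, 4480, 17920]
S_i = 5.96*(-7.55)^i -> [5.96, -45.0, 339.73, -2565.0, 19365.74]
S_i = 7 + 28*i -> [7, 35, 63, 91, 119]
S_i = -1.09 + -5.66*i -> [-1.09, -6.75, -12.41, -18.07, -23.73]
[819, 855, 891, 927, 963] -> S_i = 819 + 36*i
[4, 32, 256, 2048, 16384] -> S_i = 4*8^i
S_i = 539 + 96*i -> [539, 635, 731, 827, 923]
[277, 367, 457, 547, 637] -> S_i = 277 + 90*i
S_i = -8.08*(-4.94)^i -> [-8.08, 39.92, -197.18, 974.07, -4811.93]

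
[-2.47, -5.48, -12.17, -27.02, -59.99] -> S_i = -2.47*2.22^i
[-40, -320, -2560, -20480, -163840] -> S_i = -40*8^i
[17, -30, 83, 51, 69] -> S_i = Random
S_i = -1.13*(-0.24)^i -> [-1.13, 0.27, -0.07, 0.02, -0.0]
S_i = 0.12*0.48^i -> [0.12, 0.06, 0.03, 0.01, 0.01]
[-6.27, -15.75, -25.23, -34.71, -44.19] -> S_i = -6.27 + -9.48*i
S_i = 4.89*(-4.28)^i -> [4.89, -20.93, 89.58, -383.39, 1640.91]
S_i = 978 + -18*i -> [978, 960, 942, 924, 906]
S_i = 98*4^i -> [98, 392, 1568, 6272, 25088]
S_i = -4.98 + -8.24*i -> [-4.98, -13.22, -21.46, -29.7, -37.94]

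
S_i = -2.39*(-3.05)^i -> [-2.39, 7.29, -22.23, 67.81, -206.82]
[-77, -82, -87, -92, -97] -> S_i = -77 + -5*i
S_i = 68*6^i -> [68, 408, 2448, 14688, 88128]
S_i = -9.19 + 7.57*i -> [-9.19, -1.62, 5.95, 13.52, 21.09]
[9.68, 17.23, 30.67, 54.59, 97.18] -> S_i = 9.68*1.78^i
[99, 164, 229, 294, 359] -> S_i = 99 + 65*i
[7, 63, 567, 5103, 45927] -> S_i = 7*9^i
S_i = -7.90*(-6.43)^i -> [-7.9, 50.8, -326.62, 2100.2, -13504.27]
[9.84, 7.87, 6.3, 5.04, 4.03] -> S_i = 9.84*0.80^i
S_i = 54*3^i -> [54, 162, 486, 1458, 4374]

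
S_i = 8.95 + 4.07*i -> [8.95, 13.02, 17.09, 21.16, 25.23]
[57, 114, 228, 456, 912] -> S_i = 57*2^i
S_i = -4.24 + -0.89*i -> [-4.24, -5.13, -6.02, -6.91, -7.8]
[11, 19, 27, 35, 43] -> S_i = 11 + 8*i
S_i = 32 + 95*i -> [32, 127, 222, 317, 412]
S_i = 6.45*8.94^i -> [6.45, 57.66, 515.51, 4608.63, 41201.19]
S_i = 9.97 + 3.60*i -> [9.97, 13.57, 17.17, 20.77, 24.37]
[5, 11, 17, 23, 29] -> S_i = 5 + 6*i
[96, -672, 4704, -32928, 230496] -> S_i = 96*-7^i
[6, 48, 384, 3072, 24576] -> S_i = 6*8^i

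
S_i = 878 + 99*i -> [878, 977, 1076, 1175, 1274]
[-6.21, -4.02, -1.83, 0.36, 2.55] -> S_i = -6.21 + 2.19*i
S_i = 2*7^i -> [2, 14, 98, 686, 4802]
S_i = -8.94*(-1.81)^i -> [-8.94, 16.18, -29.29, 53.01, -95.95]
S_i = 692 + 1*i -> [692, 693, 694, 695, 696]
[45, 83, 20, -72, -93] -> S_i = Random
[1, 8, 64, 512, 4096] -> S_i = 1*8^i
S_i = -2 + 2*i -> [-2, 0, 2, 4, 6]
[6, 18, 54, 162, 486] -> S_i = 6*3^i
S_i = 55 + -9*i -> [55, 46, 37, 28, 19]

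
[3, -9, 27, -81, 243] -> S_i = 3*-3^i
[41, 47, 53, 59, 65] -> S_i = 41 + 6*i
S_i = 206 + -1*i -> [206, 205, 204, 203, 202]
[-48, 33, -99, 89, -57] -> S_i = Random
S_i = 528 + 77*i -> [528, 605, 682, 759, 836]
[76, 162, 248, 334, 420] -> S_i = 76 + 86*i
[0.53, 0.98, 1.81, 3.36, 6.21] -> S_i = 0.53*1.85^i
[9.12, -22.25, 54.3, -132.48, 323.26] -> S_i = 9.12*(-2.44)^i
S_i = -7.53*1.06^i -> [-7.53, -7.98, -8.46, -8.97, -9.51]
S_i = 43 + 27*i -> [43, 70, 97, 124, 151]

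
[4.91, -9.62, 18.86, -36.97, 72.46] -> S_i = 4.91*(-1.96)^i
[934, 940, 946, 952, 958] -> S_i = 934 + 6*i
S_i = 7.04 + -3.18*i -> [7.04, 3.86, 0.68, -2.5, -5.68]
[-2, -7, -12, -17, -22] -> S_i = -2 + -5*i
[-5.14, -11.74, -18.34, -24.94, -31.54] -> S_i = -5.14 + -6.60*i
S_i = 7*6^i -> [7, 42, 252, 1512, 9072]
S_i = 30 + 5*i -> [30, 35, 40, 45, 50]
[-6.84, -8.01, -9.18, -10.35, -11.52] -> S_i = -6.84 + -1.17*i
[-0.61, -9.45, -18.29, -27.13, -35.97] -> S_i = -0.61 + -8.84*i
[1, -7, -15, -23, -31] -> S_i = 1 + -8*i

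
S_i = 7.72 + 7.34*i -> [7.72, 15.06, 22.4, 29.74, 37.08]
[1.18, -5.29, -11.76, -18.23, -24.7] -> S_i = 1.18 + -6.47*i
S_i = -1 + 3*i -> [-1, 2, 5, 8, 11]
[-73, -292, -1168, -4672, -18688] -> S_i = -73*4^i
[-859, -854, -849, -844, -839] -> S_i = -859 + 5*i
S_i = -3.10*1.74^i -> [-3.1, -5.39, -9.39, -16.33, -28.42]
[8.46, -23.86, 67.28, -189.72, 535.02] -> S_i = 8.46*(-2.82)^i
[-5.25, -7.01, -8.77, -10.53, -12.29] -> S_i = -5.25 + -1.76*i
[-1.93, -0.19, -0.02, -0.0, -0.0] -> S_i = -1.93*0.10^i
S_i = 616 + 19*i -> [616, 635, 654, 673, 692]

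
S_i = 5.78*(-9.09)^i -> [5.78, -52.54, 477.59, -4341.3, 39462.39]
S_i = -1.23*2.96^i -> [-1.23, -3.64, -10.78, -31.9, -94.42]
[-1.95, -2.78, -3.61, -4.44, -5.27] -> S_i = -1.95 + -0.83*i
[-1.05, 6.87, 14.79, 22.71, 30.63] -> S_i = -1.05 + 7.92*i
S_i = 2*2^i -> [2, 4, 8, 16, 32]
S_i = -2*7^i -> [-2, -14, -98, -686, -4802]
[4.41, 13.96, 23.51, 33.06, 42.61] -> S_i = 4.41 + 9.55*i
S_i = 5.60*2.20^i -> [5.6, 12.32, 27.1, 59.63, 131.18]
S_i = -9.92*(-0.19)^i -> [-9.92, 1.88, -0.36, 0.07, -0.01]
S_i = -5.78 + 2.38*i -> [-5.78, -3.4, -1.02, 1.36, 3.74]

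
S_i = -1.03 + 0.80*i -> [-1.03, -0.23, 0.57, 1.37, 2.17]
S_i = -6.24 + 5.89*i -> [-6.24, -0.35, 5.54, 11.43, 17.32]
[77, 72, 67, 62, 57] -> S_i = 77 + -5*i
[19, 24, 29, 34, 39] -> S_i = 19 + 5*i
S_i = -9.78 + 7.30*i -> [-9.78, -2.48, 4.82, 12.12, 19.42]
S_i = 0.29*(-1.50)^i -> [0.29, -0.43, 0.65, -0.98, 1.47]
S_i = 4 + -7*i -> [4, -3, -10, -17, -24]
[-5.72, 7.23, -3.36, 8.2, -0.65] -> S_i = Random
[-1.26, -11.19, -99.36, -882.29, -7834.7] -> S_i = -1.26*8.88^i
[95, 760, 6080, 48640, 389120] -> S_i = 95*8^i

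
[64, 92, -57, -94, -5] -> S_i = Random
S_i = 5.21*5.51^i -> [5.21, 28.71, 158.18, 871.55, 4802.24]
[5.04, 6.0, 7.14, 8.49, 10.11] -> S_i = 5.04*1.19^i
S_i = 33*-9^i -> [33, -297, 2673, -24057, 216513]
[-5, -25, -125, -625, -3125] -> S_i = -5*5^i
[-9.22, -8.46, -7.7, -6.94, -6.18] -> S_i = -9.22 + 0.76*i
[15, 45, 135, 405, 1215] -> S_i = 15*3^i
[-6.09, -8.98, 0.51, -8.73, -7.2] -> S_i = Random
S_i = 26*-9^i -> [26, -234, 2106, -18954, 170586]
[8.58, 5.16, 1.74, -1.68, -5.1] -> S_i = 8.58 + -3.42*i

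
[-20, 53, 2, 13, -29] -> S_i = Random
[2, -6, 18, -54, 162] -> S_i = 2*-3^i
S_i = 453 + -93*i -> [453, 360, 267, 174, 81]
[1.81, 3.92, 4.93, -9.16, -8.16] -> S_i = Random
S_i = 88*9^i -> [88, 792, 7128, 64152, 577368]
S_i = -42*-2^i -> [-42, 84, -168, 336, -672]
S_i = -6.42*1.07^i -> [-6.42, -6.87, -7.35, -7.86, -8.42]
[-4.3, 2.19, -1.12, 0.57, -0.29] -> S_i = -4.30*(-0.51)^i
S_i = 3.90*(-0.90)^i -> [3.9, -3.51, 3.16, -2.84, 2.56]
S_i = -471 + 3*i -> [-471, -468, -465, -462, -459]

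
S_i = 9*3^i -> [9, 27, 81, 243, 729]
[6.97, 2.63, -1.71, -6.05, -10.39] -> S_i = 6.97 + -4.34*i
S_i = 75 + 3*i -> [75, 78, 81, 84, 87]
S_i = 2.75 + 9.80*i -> [2.75, 12.55, 22.35, 32.15, 41.95]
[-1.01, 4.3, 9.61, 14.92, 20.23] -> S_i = -1.01 + 5.31*i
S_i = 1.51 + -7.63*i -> [1.51, -6.12, -13.75, -21.38, -29.01]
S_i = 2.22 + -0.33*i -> [2.22, 1.89, 1.56, 1.23, 0.9]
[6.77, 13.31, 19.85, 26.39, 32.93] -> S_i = 6.77 + 6.54*i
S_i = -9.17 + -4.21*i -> [-9.17, -13.38, -17.59, -21.8, -26.01]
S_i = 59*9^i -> [59, 531, 4779, 43011, 387099]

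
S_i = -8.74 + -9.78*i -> [-8.74, -18.52, -28.3, -38.08, -47.86]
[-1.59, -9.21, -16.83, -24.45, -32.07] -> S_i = -1.59 + -7.62*i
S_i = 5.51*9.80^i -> [5.51, 54.0, 529.18, 5185.97, 50822.49]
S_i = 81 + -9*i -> [81, 72, 63, 54, 45]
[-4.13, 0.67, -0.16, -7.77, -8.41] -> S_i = Random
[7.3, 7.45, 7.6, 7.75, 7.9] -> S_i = 7.30 + 0.15*i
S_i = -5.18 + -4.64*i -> [-5.18, -9.82, -14.46, -19.1, -23.74]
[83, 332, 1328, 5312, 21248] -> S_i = 83*4^i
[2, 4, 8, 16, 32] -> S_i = 2*2^i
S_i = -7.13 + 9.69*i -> [-7.13, 2.56, 12.25, 21.94, 31.63]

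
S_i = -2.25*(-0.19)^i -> [-2.25, 0.43, -0.08, 0.02, -0.0]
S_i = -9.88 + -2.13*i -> [-9.88, -12.01, -14.14, -16.27, -18.4]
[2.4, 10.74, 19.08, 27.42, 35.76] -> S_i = 2.40 + 8.34*i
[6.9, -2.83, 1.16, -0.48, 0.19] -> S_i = 6.90*(-0.41)^i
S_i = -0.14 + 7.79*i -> [-0.14, 7.65, 15.44, 23.23, 31.02]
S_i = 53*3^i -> [53, 159, 477, 1431, 4293]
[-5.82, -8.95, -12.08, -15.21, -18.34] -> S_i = -5.82 + -3.13*i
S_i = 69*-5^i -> [69, -345, 1725, -8625, 43125]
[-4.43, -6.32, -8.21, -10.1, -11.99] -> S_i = -4.43 + -1.89*i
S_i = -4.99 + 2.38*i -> [-4.99, -2.61, -0.23, 2.15, 4.53]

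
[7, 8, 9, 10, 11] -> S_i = 7 + 1*i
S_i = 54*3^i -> [54, 162, 486, 1458, 4374]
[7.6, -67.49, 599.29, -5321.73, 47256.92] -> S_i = 7.60*(-8.88)^i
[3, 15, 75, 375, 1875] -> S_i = 3*5^i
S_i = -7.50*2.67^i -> [-7.5, -20.02, -53.47, -142.76, -381.16]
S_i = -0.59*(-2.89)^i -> [-0.59, 1.71, -4.93, 14.24, -41.16]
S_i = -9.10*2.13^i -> [-9.1, -19.38, -41.29, -87.94, -187.31]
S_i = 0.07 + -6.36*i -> [0.07, -6.29, -12.65, -19.01, -25.37]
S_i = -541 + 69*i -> [-541, -472, -403, -334, -265]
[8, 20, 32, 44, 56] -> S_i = 8 + 12*i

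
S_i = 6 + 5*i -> [6, 11, 16, 21, 26]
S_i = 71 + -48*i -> [71, 23, -25, -73, -121]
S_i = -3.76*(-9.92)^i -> [-3.76, 37.3, -370.01, 3670.48, -36411.16]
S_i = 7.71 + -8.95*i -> [7.71, -1.24, -10.19, -19.14, -28.09]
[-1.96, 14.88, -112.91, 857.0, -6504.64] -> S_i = -1.96*(-7.59)^i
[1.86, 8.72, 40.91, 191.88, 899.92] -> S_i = 1.86*4.69^i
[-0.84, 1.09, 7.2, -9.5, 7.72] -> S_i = Random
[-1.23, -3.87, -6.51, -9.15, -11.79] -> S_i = -1.23 + -2.64*i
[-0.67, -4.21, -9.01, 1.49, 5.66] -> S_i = Random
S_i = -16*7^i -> [-16, -112, -784, -5488, -38416]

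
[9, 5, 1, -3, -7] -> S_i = 9 + -4*i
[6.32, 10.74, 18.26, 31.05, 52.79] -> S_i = 6.32*1.70^i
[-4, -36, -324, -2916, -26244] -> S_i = -4*9^i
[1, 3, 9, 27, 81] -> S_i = 1*3^i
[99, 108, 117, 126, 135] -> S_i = 99 + 9*i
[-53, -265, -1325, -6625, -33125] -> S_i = -53*5^i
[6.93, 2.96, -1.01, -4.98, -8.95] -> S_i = 6.93 + -3.97*i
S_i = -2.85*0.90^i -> [-2.85, -2.56, -2.31, -2.08, -1.87]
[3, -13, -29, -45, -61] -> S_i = 3 + -16*i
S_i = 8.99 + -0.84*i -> [8.99, 8.15, 7.31, 6.47, 5.63]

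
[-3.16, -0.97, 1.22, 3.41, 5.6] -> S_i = -3.16 + 2.19*i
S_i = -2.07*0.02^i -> [-2.07, -0.04, -0.0, -0.0, -0.0]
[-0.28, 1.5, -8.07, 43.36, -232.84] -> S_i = -0.28*(-5.37)^i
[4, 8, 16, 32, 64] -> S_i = 4*2^i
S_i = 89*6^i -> [89, 534, 3204, 19224, 115344]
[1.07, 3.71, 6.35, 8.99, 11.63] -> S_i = 1.07 + 2.64*i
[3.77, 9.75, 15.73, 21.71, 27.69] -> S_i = 3.77 + 5.98*i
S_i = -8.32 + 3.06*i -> [-8.32, -5.26, -2.2, 0.86, 3.92]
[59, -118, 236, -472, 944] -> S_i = 59*-2^i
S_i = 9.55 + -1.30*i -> [9.55, 8.25, 6.95, 5.65, 4.35]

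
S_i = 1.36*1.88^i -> [1.36, 2.56, 4.81, 9.04, 16.99]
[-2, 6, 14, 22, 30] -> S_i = -2 + 8*i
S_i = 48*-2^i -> [48, -96, 192, -384, 768]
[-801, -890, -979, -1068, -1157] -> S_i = -801 + -89*i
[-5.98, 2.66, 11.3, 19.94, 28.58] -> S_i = -5.98 + 8.64*i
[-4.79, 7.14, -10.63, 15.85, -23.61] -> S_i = -4.79*(-1.49)^i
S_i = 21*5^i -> [21, 105, 525, 2625, 13125]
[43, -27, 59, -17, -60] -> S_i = Random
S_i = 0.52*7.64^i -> [0.52, 3.97, 30.35, 231.89, 1771.65]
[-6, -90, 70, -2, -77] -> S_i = Random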